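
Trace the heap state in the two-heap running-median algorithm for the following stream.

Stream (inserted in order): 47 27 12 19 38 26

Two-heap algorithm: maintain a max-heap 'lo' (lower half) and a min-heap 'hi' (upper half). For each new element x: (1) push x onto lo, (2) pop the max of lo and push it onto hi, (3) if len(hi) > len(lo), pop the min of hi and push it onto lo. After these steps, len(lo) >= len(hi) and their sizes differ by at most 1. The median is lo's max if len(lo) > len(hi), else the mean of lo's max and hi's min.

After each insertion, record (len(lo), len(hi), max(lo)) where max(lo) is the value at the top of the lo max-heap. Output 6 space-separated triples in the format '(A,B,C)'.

Answer: (1,0,47) (1,1,27) (2,1,27) (2,2,19) (3,2,27) (3,3,26)

Derivation:
Step 1: insert 47 -> lo=[47] hi=[] -> (len(lo)=1, len(hi)=0, max(lo)=47)
Step 2: insert 27 -> lo=[27] hi=[47] -> (len(lo)=1, len(hi)=1, max(lo)=27)
Step 3: insert 12 -> lo=[12, 27] hi=[47] -> (len(lo)=2, len(hi)=1, max(lo)=27)
Step 4: insert 19 -> lo=[12, 19] hi=[27, 47] -> (len(lo)=2, len(hi)=2, max(lo)=19)
Step 5: insert 38 -> lo=[12, 19, 27] hi=[38, 47] -> (len(lo)=3, len(hi)=2, max(lo)=27)
Step 6: insert 26 -> lo=[12, 19, 26] hi=[27, 38, 47] -> (len(lo)=3, len(hi)=3, max(lo)=26)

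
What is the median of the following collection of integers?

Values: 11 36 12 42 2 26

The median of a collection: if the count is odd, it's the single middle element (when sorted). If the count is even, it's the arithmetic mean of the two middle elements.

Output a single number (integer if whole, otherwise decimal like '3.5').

Answer: 19

Derivation:
Step 1: insert 11 -> lo=[11] (size 1, max 11) hi=[] (size 0) -> median=11
Step 2: insert 36 -> lo=[11] (size 1, max 11) hi=[36] (size 1, min 36) -> median=23.5
Step 3: insert 12 -> lo=[11, 12] (size 2, max 12) hi=[36] (size 1, min 36) -> median=12
Step 4: insert 42 -> lo=[11, 12] (size 2, max 12) hi=[36, 42] (size 2, min 36) -> median=24
Step 5: insert 2 -> lo=[2, 11, 12] (size 3, max 12) hi=[36, 42] (size 2, min 36) -> median=12
Step 6: insert 26 -> lo=[2, 11, 12] (size 3, max 12) hi=[26, 36, 42] (size 3, min 26) -> median=19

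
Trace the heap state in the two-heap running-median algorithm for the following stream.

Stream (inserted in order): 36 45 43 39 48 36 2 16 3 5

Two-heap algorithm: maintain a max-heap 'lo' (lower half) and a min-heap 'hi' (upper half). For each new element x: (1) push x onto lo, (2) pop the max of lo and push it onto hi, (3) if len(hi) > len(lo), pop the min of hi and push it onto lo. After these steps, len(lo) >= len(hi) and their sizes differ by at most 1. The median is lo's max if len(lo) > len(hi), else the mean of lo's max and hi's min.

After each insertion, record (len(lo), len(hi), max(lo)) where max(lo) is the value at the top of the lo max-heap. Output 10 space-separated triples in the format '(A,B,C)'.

Step 1: insert 36 -> lo=[36] hi=[] -> (len(lo)=1, len(hi)=0, max(lo)=36)
Step 2: insert 45 -> lo=[36] hi=[45] -> (len(lo)=1, len(hi)=1, max(lo)=36)
Step 3: insert 43 -> lo=[36, 43] hi=[45] -> (len(lo)=2, len(hi)=1, max(lo)=43)
Step 4: insert 39 -> lo=[36, 39] hi=[43, 45] -> (len(lo)=2, len(hi)=2, max(lo)=39)
Step 5: insert 48 -> lo=[36, 39, 43] hi=[45, 48] -> (len(lo)=3, len(hi)=2, max(lo)=43)
Step 6: insert 36 -> lo=[36, 36, 39] hi=[43, 45, 48] -> (len(lo)=3, len(hi)=3, max(lo)=39)
Step 7: insert 2 -> lo=[2, 36, 36, 39] hi=[43, 45, 48] -> (len(lo)=4, len(hi)=3, max(lo)=39)
Step 8: insert 16 -> lo=[2, 16, 36, 36] hi=[39, 43, 45, 48] -> (len(lo)=4, len(hi)=4, max(lo)=36)
Step 9: insert 3 -> lo=[2, 3, 16, 36, 36] hi=[39, 43, 45, 48] -> (len(lo)=5, len(hi)=4, max(lo)=36)
Step 10: insert 5 -> lo=[2, 3, 5, 16, 36] hi=[36, 39, 43, 45, 48] -> (len(lo)=5, len(hi)=5, max(lo)=36)

Answer: (1,0,36) (1,1,36) (2,1,43) (2,2,39) (3,2,43) (3,3,39) (4,3,39) (4,4,36) (5,4,36) (5,5,36)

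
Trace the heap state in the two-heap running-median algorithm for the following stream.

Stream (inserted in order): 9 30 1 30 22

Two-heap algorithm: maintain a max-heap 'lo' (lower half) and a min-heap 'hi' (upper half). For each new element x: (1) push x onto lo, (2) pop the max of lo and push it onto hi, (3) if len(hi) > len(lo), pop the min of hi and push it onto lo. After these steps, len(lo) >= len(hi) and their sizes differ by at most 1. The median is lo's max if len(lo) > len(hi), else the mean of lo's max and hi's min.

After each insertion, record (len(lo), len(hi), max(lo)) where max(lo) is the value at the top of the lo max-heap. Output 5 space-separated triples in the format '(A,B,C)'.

Step 1: insert 9 -> lo=[9] hi=[] -> (len(lo)=1, len(hi)=0, max(lo)=9)
Step 2: insert 30 -> lo=[9] hi=[30] -> (len(lo)=1, len(hi)=1, max(lo)=9)
Step 3: insert 1 -> lo=[1, 9] hi=[30] -> (len(lo)=2, len(hi)=1, max(lo)=9)
Step 4: insert 30 -> lo=[1, 9] hi=[30, 30] -> (len(lo)=2, len(hi)=2, max(lo)=9)
Step 5: insert 22 -> lo=[1, 9, 22] hi=[30, 30] -> (len(lo)=3, len(hi)=2, max(lo)=22)

Answer: (1,0,9) (1,1,9) (2,1,9) (2,2,9) (3,2,22)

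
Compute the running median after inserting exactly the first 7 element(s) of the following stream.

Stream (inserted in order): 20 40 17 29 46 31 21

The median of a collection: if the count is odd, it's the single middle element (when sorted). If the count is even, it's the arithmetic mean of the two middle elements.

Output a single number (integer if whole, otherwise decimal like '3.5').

Step 1: insert 20 -> lo=[20] (size 1, max 20) hi=[] (size 0) -> median=20
Step 2: insert 40 -> lo=[20] (size 1, max 20) hi=[40] (size 1, min 40) -> median=30
Step 3: insert 17 -> lo=[17, 20] (size 2, max 20) hi=[40] (size 1, min 40) -> median=20
Step 4: insert 29 -> lo=[17, 20] (size 2, max 20) hi=[29, 40] (size 2, min 29) -> median=24.5
Step 5: insert 46 -> lo=[17, 20, 29] (size 3, max 29) hi=[40, 46] (size 2, min 40) -> median=29
Step 6: insert 31 -> lo=[17, 20, 29] (size 3, max 29) hi=[31, 40, 46] (size 3, min 31) -> median=30
Step 7: insert 21 -> lo=[17, 20, 21, 29] (size 4, max 29) hi=[31, 40, 46] (size 3, min 31) -> median=29

Answer: 29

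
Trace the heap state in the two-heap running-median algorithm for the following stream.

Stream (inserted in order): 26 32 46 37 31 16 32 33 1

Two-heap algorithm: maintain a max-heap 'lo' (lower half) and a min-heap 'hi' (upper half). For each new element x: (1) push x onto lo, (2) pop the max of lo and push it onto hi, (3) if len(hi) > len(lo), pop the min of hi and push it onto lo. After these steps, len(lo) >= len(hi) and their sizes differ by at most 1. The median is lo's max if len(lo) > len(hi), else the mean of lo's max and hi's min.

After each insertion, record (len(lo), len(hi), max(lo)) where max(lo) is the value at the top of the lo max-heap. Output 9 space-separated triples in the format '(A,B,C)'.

Answer: (1,0,26) (1,1,26) (2,1,32) (2,2,32) (3,2,32) (3,3,31) (4,3,32) (4,4,32) (5,4,32)

Derivation:
Step 1: insert 26 -> lo=[26] hi=[] -> (len(lo)=1, len(hi)=0, max(lo)=26)
Step 2: insert 32 -> lo=[26] hi=[32] -> (len(lo)=1, len(hi)=1, max(lo)=26)
Step 3: insert 46 -> lo=[26, 32] hi=[46] -> (len(lo)=2, len(hi)=1, max(lo)=32)
Step 4: insert 37 -> lo=[26, 32] hi=[37, 46] -> (len(lo)=2, len(hi)=2, max(lo)=32)
Step 5: insert 31 -> lo=[26, 31, 32] hi=[37, 46] -> (len(lo)=3, len(hi)=2, max(lo)=32)
Step 6: insert 16 -> lo=[16, 26, 31] hi=[32, 37, 46] -> (len(lo)=3, len(hi)=3, max(lo)=31)
Step 7: insert 32 -> lo=[16, 26, 31, 32] hi=[32, 37, 46] -> (len(lo)=4, len(hi)=3, max(lo)=32)
Step 8: insert 33 -> lo=[16, 26, 31, 32] hi=[32, 33, 37, 46] -> (len(lo)=4, len(hi)=4, max(lo)=32)
Step 9: insert 1 -> lo=[1, 16, 26, 31, 32] hi=[32, 33, 37, 46] -> (len(lo)=5, len(hi)=4, max(lo)=32)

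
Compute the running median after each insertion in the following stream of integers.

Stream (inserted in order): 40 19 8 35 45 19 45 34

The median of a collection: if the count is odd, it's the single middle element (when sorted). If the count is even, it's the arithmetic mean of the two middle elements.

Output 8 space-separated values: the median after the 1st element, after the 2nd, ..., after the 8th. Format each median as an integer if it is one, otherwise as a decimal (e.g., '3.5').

Step 1: insert 40 -> lo=[40] (size 1, max 40) hi=[] (size 0) -> median=40
Step 2: insert 19 -> lo=[19] (size 1, max 19) hi=[40] (size 1, min 40) -> median=29.5
Step 3: insert 8 -> lo=[8, 19] (size 2, max 19) hi=[40] (size 1, min 40) -> median=19
Step 4: insert 35 -> lo=[8, 19] (size 2, max 19) hi=[35, 40] (size 2, min 35) -> median=27
Step 5: insert 45 -> lo=[8, 19, 35] (size 3, max 35) hi=[40, 45] (size 2, min 40) -> median=35
Step 6: insert 19 -> lo=[8, 19, 19] (size 3, max 19) hi=[35, 40, 45] (size 3, min 35) -> median=27
Step 7: insert 45 -> lo=[8, 19, 19, 35] (size 4, max 35) hi=[40, 45, 45] (size 3, min 40) -> median=35
Step 8: insert 34 -> lo=[8, 19, 19, 34] (size 4, max 34) hi=[35, 40, 45, 45] (size 4, min 35) -> median=34.5

Answer: 40 29.5 19 27 35 27 35 34.5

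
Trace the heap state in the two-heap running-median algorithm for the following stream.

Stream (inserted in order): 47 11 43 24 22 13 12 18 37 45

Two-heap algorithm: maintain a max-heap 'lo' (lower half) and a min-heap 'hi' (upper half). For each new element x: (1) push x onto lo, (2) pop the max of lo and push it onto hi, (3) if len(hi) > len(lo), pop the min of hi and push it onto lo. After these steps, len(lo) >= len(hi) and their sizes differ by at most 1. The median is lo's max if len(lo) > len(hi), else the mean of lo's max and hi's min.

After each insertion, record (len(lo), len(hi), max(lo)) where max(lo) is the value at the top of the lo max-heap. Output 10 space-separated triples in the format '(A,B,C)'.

Step 1: insert 47 -> lo=[47] hi=[] -> (len(lo)=1, len(hi)=0, max(lo)=47)
Step 2: insert 11 -> lo=[11] hi=[47] -> (len(lo)=1, len(hi)=1, max(lo)=11)
Step 3: insert 43 -> lo=[11, 43] hi=[47] -> (len(lo)=2, len(hi)=1, max(lo)=43)
Step 4: insert 24 -> lo=[11, 24] hi=[43, 47] -> (len(lo)=2, len(hi)=2, max(lo)=24)
Step 5: insert 22 -> lo=[11, 22, 24] hi=[43, 47] -> (len(lo)=3, len(hi)=2, max(lo)=24)
Step 6: insert 13 -> lo=[11, 13, 22] hi=[24, 43, 47] -> (len(lo)=3, len(hi)=3, max(lo)=22)
Step 7: insert 12 -> lo=[11, 12, 13, 22] hi=[24, 43, 47] -> (len(lo)=4, len(hi)=3, max(lo)=22)
Step 8: insert 18 -> lo=[11, 12, 13, 18] hi=[22, 24, 43, 47] -> (len(lo)=4, len(hi)=4, max(lo)=18)
Step 9: insert 37 -> lo=[11, 12, 13, 18, 22] hi=[24, 37, 43, 47] -> (len(lo)=5, len(hi)=4, max(lo)=22)
Step 10: insert 45 -> lo=[11, 12, 13, 18, 22] hi=[24, 37, 43, 45, 47] -> (len(lo)=5, len(hi)=5, max(lo)=22)

Answer: (1,0,47) (1,1,11) (2,1,43) (2,2,24) (3,2,24) (3,3,22) (4,3,22) (4,4,18) (5,4,22) (5,5,22)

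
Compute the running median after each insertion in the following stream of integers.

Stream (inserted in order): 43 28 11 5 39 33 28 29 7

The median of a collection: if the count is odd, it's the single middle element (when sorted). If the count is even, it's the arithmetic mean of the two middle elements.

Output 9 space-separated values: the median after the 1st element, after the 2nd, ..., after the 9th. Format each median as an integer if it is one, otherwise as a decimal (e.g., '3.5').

Step 1: insert 43 -> lo=[43] (size 1, max 43) hi=[] (size 0) -> median=43
Step 2: insert 28 -> lo=[28] (size 1, max 28) hi=[43] (size 1, min 43) -> median=35.5
Step 3: insert 11 -> lo=[11, 28] (size 2, max 28) hi=[43] (size 1, min 43) -> median=28
Step 4: insert 5 -> lo=[5, 11] (size 2, max 11) hi=[28, 43] (size 2, min 28) -> median=19.5
Step 5: insert 39 -> lo=[5, 11, 28] (size 3, max 28) hi=[39, 43] (size 2, min 39) -> median=28
Step 6: insert 33 -> lo=[5, 11, 28] (size 3, max 28) hi=[33, 39, 43] (size 3, min 33) -> median=30.5
Step 7: insert 28 -> lo=[5, 11, 28, 28] (size 4, max 28) hi=[33, 39, 43] (size 3, min 33) -> median=28
Step 8: insert 29 -> lo=[5, 11, 28, 28] (size 4, max 28) hi=[29, 33, 39, 43] (size 4, min 29) -> median=28.5
Step 9: insert 7 -> lo=[5, 7, 11, 28, 28] (size 5, max 28) hi=[29, 33, 39, 43] (size 4, min 29) -> median=28

Answer: 43 35.5 28 19.5 28 30.5 28 28.5 28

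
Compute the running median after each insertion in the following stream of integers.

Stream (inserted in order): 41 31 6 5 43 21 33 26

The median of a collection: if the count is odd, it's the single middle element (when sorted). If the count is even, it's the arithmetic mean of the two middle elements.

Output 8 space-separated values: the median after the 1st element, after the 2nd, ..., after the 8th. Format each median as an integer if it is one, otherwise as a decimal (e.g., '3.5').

Step 1: insert 41 -> lo=[41] (size 1, max 41) hi=[] (size 0) -> median=41
Step 2: insert 31 -> lo=[31] (size 1, max 31) hi=[41] (size 1, min 41) -> median=36
Step 3: insert 6 -> lo=[6, 31] (size 2, max 31) hi=[41] (size 1, min 41) -> median=31
Step 4: insert 5 -> lo=[5, 6] (size 2, max 6) hi=[31, 41] (size 2, min 31) -> median=18.5
Step 5: insert 43 -> lo=[5, 6, 31] (size 3, max 31) hi=[41, 43] (size 2, min 41) -> median=31
Step 6: insert 21 -> lo=[5, 6, 21] (size 3, max 21) hi=[31, 41, 43] (size 3, min 31) -> median=26
Step 7: insert 33 -> lo=[5, 6, 21, 31] (size 4, max 31) hi=[33, 41, 43] (size 3, min 33) -> median=31
Step 8: insert 26 -> lo=[5, 6, 21, 26] (size 4, max 26) hi=[31, 33, 41, 43] (size 4, min 31) -> median=28.5

Answer: 41 36 31 18.5 31 26 31 28.5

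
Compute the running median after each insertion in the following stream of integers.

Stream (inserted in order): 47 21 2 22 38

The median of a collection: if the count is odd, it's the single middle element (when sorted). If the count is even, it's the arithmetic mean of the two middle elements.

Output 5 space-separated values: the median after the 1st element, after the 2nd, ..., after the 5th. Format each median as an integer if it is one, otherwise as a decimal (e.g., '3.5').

Step 1: insert 47 -> lo=[47] (size 1, max 47) hi=[] (size 0) -> median=47
Step 2: insert 21 -> lo=[21] (size 1, max 21) hi=[47] (size 1, min 47) -> median=34
Step 3: insert 2 -> lo=[2, 21] (size 2, max 21) hi=[47] (size 1, min 47) -> median=21
Step 4: insert 22 -> lo=[2, 21] (size 2, max 21) hi=[22, 47] (size 2, min 22) -> median=21.5
Step 5: insert 38 -> lo=[2, 21, 22] (size 3, max 22) hi=[38, 47] (size 2, min 38) -> median=22

Answer: 47 34 21 21.5 22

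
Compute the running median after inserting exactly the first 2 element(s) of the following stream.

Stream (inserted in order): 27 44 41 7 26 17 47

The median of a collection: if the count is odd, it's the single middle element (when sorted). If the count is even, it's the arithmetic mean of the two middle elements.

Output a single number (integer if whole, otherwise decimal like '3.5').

Answer: 35.5

Derivation:
Step 1: insert 27 -> lo=[27] (size 1, max 27) hi=[] (size 0) -> median=27
Step 2: insert 44 -> lo=[27] (size 1, max 27) hi=[44] (size 1, min 44) -> median=35.5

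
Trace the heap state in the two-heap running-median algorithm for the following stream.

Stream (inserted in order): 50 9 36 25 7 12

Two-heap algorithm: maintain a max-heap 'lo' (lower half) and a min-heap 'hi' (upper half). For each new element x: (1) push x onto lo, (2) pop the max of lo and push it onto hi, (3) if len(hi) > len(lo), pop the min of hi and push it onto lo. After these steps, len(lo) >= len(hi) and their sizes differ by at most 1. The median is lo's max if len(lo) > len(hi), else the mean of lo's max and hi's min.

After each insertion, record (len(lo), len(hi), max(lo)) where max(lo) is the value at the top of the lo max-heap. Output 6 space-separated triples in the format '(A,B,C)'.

Answer: (1,0,50) (1,1,9) (2,1,36) (2,2,25) (3,2,25) (3,3,12)

Derivation:
Step 1: insert 50 -> lo=[50] hi=[] -> (len(lo)=1, len(hi)=0, max(lo)=50)
Step 2: insert 9 -> lo=[9] hi=[50] -> (len(lo)=1, len(hi)=1, max(lo)=9)
Step 3: insert 36 -> lo=[9, 36] hi=[50] -> (len(lo)=2, len(hi)=1, max(lo)=36)
Step 4: insert 25 -> lo=[9, 25] hi=[36, 50] -> (len(lo)=2, len(hi)=2, max(lo)=25)
Step 5: insert 7 -> lo=[7, 9, 25] hi=[36, 50] -> (len(lo)=3, len(hi)=2, max(lo)=25)
Step 6: insert 12 -> lo=[7, 9, 12] hi=[25, 36, 50] -> (len(lo)=3, len(hi)=3, max(lo)=12)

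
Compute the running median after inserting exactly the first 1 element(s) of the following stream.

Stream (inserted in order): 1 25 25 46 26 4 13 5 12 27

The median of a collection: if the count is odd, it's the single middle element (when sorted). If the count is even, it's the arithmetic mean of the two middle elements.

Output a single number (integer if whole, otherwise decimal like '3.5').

Step 1: insert 1 -> lo=[1] (size 1, max 1) hi=[] (size 0) -> median=1

Answer: 1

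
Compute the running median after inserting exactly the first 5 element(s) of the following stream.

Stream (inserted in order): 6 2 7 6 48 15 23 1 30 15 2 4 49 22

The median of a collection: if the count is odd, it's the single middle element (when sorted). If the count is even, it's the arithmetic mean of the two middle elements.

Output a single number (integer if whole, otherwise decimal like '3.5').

Answer: 6

Derivation:
Step 1: insert 6 -> lo=[6] (size 1, max 6) hi=[] (size 0) -> median=6
Step 2: insert 2 -> lo=[2] (size 1, max 2) hi=[6] (size 1, min 6) -> median=4
Step 3: insert 7 -> lo=[2, 6] (size 2, max 6) hi=[7] (size 1, min 7) -> median=6
Step 4: insert 6 -> lo=[2, 6] (size 2, max 6) hi=[6, 7] (size 2, min 6) -> median=6
Step 5: insert 48 -> lo=[2, 6, 6] (size 3, max 6) hi=[7, 48] (size 2, min 7) -> median=6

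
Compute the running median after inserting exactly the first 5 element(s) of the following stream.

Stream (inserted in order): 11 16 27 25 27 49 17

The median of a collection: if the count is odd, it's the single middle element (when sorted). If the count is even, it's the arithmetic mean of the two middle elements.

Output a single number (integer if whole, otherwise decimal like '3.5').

Step 1: insert 11 -> lo=[11] (size 1, max 11) hi=[] (size 0) -> median=11
Step 2: insert 16 -> lo=[11] (size 1, max 11) hi=[16] (size 1, min 16) -> median=13.5
Step 3: insert 27 -> lo=[11, 16] (size 2, max 16) hi=[27] (size 1, min 27) -> median=16
Step 4: insert 25 -> lo=[11, 16] (size 2, max 16) hi=[25, 27] (size 2, min 25) -> median=20.5
Step 5: insert 27 -> lo=[11, 16, 25] (size 3, max 25) hi=[27, 27] (size 2, min 27) -> median=25

Answer: 25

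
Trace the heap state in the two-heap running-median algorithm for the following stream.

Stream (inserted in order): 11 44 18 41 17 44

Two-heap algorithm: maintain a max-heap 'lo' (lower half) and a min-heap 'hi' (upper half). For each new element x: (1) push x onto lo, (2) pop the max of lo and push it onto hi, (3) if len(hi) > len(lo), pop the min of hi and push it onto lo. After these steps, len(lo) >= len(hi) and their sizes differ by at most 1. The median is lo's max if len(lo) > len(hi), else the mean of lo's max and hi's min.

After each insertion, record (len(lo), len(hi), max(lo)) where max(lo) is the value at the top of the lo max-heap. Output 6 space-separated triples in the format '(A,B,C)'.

Step 1: insert 11 -> lo=[11] hi=[] -> (len(lo)=1, len(hi)=0, max(lo)=11)
Step 2: insert 44 -> lo=[11] hi=[44] -> (len(lo)=1, len(hi)=1, max(lo)=11)
Step 3: insert 18 -> lo=[11, 18] hi=[44] -> (len(lo)=2, len(hi)=1, max(lo)=18)
Step 4: insert 41 -> lo=[11, 18] hi=[41, 44] -> (len(lo)=2, len(hi)=2, max(lo)=18)
Step 5: insert 17 -> lo=[11, 17, 18] hi=[41, 44] -> (len(lo)=3, len(hi)=2, max(lo)=18)
Step 6: insert 44 -> lo=[11, 17, 18] hi=[41, 44, 44] -> (len(lo)=3, len(hi)=3, max(lo)=18)

Answer: (1,0,11) (1,1,11) (2,1,18) (2,2,18) (3,2,18) (3,3,18)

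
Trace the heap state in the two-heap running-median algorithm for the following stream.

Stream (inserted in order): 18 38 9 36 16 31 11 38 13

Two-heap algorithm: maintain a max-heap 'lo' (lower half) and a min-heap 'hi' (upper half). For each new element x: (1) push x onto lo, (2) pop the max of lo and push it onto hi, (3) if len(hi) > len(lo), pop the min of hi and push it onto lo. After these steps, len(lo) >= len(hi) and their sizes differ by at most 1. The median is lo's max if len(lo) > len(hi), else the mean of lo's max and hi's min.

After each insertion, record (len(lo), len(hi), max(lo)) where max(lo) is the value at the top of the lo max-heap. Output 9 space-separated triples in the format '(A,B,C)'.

Step 1: insert 18 -> lo=[18] hi=[] -> (len(lo)=1, len(hi)=0, max(lo)=18)
Step 2: insert 38 -> lo=[18] hi=[38] -> (len(lo)=1, len(hi)=1, max(lo)=18)
Step 3: insert 9 -> lo=[9, 18] hi=[38] -> (len(lo)=2, len(hi)=1, max(lo)=18)
Step 4: insert 36 -> lo=[9, 18] hi=[36, 38] -> (len(lo)=2, len(hi)=2, max(lo)=18)
Step 5: insert 16 -> lo=[9, 16, 18] hi=[36, 38] -> (len(lo)=3, len(hi)=2, max(lo)=18)
Step 6: insert 31 -> lo=[9, 16, 18] hi=[31, 36, 38] -> (len(lo)=3, len(hi)=3, max(lo)=18)
Step 7: insert 11 -> lo=[9, 11, 16, 18] hi=[31, 36, 38] -> (len(lo)=4, len(hi)=3, max(lo)=18)
Step 8: insert 38 -> lo=[9, 11, 16, 18] hi=[31, 36, 38, 38] -> (len(lo)=4, len(hi)=4, max(lo)=18)
Step 9: insert 13 -> lo=[9, 11, 13, 16, 18] hi=[31, 36, 38, 38] -> (len(lo)=5, len(hi)=4, max(lo)=18)

Answer: (1,0,18) (1,1,18) (2,1,18) (2,2,18) (3,2,18) (3,3,18) (4,3,18) (4,4,18) (5,4,18)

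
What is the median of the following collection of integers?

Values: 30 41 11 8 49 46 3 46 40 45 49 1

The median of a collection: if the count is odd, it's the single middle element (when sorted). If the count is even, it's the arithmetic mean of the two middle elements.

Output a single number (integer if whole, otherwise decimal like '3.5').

Step 1: insert 30 -> lo=[30] (size 1, max 30) hi=[] (size 0) -> median=30
Step 2: insert 41 -> lo=[30] (size 1, max 30) hi=[41] (size 1, min 41) -> median=35.5
Step 3: insert 11 -> lo=[11, 30] (size 2, max 30) hi=[41] (size 1, min 41) -> median=30
Step 4: insert 8 -> lo=[8, 11] (size 2, max 11) hi=[30, 41] (size 2, min 30) -> median=20.5
Step 5: insert 49 -> lo=[8, 11, 30] (size 3, max 30) hi=[41, 49] (size 2, min 41) -> median=30
Step 6: insert 46 -> lo=[8, 11, 30] (size 3, max 30) hi=[41, 46, 49] (size 3, min 41) -> median=35.5
Step 7: insert 3 -> lo=[3, 8, 11, 30] (size 4, max 30) hi=[41, 46, 49] (size 3, min 41) -> median=30
Step 8: insert 46 -> lo=[3, 8, 11, 30] (size 4, max 30) hi=[41, 46, 46, 49] (size 4, min 41) -> median=35.5
Step 9: insert 40 -> lo=[3, 8, 11, 30, 40] (size 5, max 40) hi=[41, 46, 46, 49] (size 4, min 41) -> median=40
Step 10: insert 45 -> lo=[3, 8, 11, 30, 40] (size 5, max 40) hi=[41, 45, 46, 46, 49] (size 5, min 41) -> median=40.5
Step 11: insert 49 -> lo=[3, 8, 11, 30, 40, 41] (size 6, max 41) hi=[45, 46, 46, 49, 49] (size 5, min 45) -> median=41
Step 12: insert 1 -> lo=[1, 3, 8, 11, 30, 40] (size 6, max 40) hi=[41, 45, 46, 46, 49, 49] (size 6, min 41) -> median=40.5

Answer: 40.5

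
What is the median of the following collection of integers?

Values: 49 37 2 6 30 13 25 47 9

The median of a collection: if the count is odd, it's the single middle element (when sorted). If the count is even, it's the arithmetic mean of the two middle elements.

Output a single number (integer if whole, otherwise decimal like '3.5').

Answer: 25

Derivation:
Step 1: insert 49 -> lo=[49] (size 1, max 49) hi=[] (size 0) -> median=49
Step 2: insert 37 -> lo=[37] (size 1, max 37) hi=[49] (size 1, min 49) -> median=43
Step 3: insert 2 -> lo=[2, 37] (size 2, max 37) hi=[49] (size 1, min 49) -> median=37
Step 4: insert 6 -> lo=[2, 6] (size 2, max 6) hi=[37, 49] (size 2, min 37) -> median=21.5
Step 5: insert 30 -> lo=[2, 6, 30] (size 3, max 30) hi=[37, 49] (size 2, min 37) -> median=30
Step 6: insert 13 -> lo=[2, 6, 13] (size 3, max 13) hi=[30, 37, 49] (size 3, min 30) -> median=21.5
Step 7: insert 25 -> lo=[2, 6, 13, 25] (size 4, max 25) hi=[30, 37, 49] (size 3, min 30) -> median=25
Step 8: insert 47 -> lo=[2, 6, 13, 25] (size 4, max 25) hi=[30, 37, 47, 49] (size 4, min 30) -> median=27.5
Step 9: insert 9 -> lo=[2, 6, 9, 13, 25] (size 5, max 25) hi=[30, 37, 47, 49] (size 4, min 30) -> median=25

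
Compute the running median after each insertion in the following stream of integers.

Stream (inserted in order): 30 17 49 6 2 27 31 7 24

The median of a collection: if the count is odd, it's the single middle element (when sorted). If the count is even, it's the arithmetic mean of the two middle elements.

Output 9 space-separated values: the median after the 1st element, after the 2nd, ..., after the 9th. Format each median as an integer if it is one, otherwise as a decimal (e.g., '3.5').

Step 1: insert 30 -> lo=[30] (size 1, max 30) hi=[] (size 0) -> median=30
Step 2: insert 17 -> lo=[17] (size 1, max 17) hi=[30] (size 1, min 30) -> median=23.5
Step 3: insert 49 -> lo=[17, 30] (size 2, max 30) hi=[49] (size 1, min 49) -> median=30
Step 4: insert 6 -> lo=[6, 17] (size 2, max 17) hi=[30, 49] (size 2, min 30) -> median=23.5
Step 5: insert 2 -> lo=[2, 6, 17] (size 3, max 17) hi=[30, 49] (size 2, min 30) -> median=17
Step 6: insert 27 -> lo=[2, 6, 17] (size 3, max 17) hi=[27, 30, 49] (size 3, min 27) -> median=22
Step 7: insert 31 -> lo=[2, 6, 17, 27] (size 4, max 27) hi=[30, 31, 49] (size 3, min 30) -> median=27
Step 8: insert 7 -> lo=[2, 6, 7, 17] (size 4, max 17) hi=[27, 30, 31, 49] (size 4, min 27) -> median=22
Step 9: insert 24 -> lo=[2, 6, 7, 17, 24] (size 5, max 24) hi=[27, 30, 31, 49] (size 4, min 27) -> median=24

Answer: 30 23.5 30 23.5 17 22 27 22 24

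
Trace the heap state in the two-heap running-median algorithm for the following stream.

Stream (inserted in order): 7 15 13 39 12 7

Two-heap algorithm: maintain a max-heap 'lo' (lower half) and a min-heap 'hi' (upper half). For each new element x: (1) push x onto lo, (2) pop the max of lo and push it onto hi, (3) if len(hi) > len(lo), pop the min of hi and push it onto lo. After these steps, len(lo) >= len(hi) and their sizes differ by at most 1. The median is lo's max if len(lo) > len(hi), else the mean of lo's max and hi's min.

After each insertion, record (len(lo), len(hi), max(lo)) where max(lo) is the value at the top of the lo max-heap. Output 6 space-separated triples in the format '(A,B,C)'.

Answer: (1,0,7) (1,1,7) (2,1,13) (2,2,13) (3,2,13) (3,3,12)

Derivation:
Step 1: insert 7 -> lo=[7] hi=[] -> (len(lo)=1, len(hi)=0, max(lo)=7)
Step 2: insert 15 -> lo=[7] hi=[15] -> (len(lo)=1, len(hi)=1, max(lo)=7)
Step 3: insert 13 -> lo=[7, 13] hi=[15] -> (len(lo)=2, len(hi)=1, max(lo)=13)
Step 4: insert 39 -> lo=[7, 13] hi=[15, 39] -> (len(lo)=2, len(hi)=2, max(lo)=13)
Step 5: insert 12 -> lo=[7, 12, 13] hi=[15, 39] -> (len(lo)=3, len(hi)=2, max(lo)=13)
Step 6: insert 7 -> lo=[7, 7, 12] hi=[13, 15, 39] -> (len(lo)=3, len(hi)=3, max(lo)=12)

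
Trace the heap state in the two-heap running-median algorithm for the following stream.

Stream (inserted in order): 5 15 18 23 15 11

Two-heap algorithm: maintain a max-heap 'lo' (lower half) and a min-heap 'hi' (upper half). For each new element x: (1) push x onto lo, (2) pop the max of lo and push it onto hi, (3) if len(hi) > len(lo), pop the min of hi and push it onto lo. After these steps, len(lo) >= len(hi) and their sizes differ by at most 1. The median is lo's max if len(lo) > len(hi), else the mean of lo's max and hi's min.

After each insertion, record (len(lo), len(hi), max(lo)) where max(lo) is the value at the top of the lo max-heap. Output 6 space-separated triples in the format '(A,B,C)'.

Answer: (1,0,5) (1,1,5) (2,1,15) (2,2,15) (3,2,15) (3,3,15)

Derivation:
Step 1: insert 5 -> lo=[5] hi=[] -> (len(lo)=1, len(hi)=0, max(lo)=5)
Step 2: insert 15 -> lo=[5] hi=[15] -> (len(lo)=1, len(hi)=1, max(lo)=5)
Step 3: insert 18 -> lo=[5, 15] hi=[18] -> (len(lo)=2, len(hi)=1, max(lo)=15)
Step 4: insert 23 -> lo=[5, 15] hi=[18, 23] -> (len(lo)=2, len(hi)=2, max(lo)=15)
Step 5: insert 15 -> lo=[5, 15, 15] hi=[18, 23] -> (len(lo)=3, len(hi)=2, max(lo)=15)
Step 6: insert 11 -> lo=[5, 11, 15] hi=[15, 18, 23] -> (len(lo)=3, len(hi)=3, max(lo)=15)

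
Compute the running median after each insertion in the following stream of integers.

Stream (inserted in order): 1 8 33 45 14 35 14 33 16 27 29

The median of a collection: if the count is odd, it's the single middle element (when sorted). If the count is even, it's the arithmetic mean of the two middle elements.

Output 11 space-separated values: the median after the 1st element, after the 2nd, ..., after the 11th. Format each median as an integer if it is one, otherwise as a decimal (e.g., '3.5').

Answer: 1 4.5 8 20.5 14 23.5 14 23.5 16 21.5 27

Derivation:
Step 1: insert 1 -> lo=[1] (size 1, max 1) hi=[] (size 0) -> median=1
Step 2: insert 8 -> lo=[1] (size 1, max 1) hi=[8] (size 1, min 8) -> median=4.5
Step 3: insert 33 -> lo=[1, 8] (size 2, max 8) hi=[33] (size 1, min 33) -> median=8
Step 4: insert 45 -> lo=[1, 8] (size 2, max 8) hi=[33, 45] (size 2, min 33) -> median=20.5
Step 5: insert 14 -> lo=[1, 8, 14] (size 3, max 14) hi=[33, 45] (size 2, min 33) -> median=14
Step 6: insert 35 -> lo=[1, 8, 14] (size 3, max 14) hi=[33, 35, 45] (size 3, min 33) -> median=23.5
Step 7: insert 14 -> lo=[1, 8, 14, 14] (size 4, max 14) hi=[33, 35, 45] (size 3, min 33) -> median=14
Step 8: insert 33 -> lo=[1, 8, 14, 14] (size 4, max 14) hi=[33, 33, 35, 45] (size 4, min 33) -> median=23.5
Step 9: insert 16 -> lo=[1, 8, 14, 14, 16] (size 5, max 16) hi=[33, 33, 35, 45] (size 4, min 33) -> median=16
Step 10: insert 27 -> lo=[1, 8, 14, 14, 16] (size 5, max 16) hi=[27, 33, 33, 35, 45] (size 5, min 27) -> median=21.5
Step 11: insert 29 -> lo=[1, 8, 14, 14, 16, 27] (size 6, max 27) hi=[29, 33, 33, 35, 45] (size 5, min 29) -> median=27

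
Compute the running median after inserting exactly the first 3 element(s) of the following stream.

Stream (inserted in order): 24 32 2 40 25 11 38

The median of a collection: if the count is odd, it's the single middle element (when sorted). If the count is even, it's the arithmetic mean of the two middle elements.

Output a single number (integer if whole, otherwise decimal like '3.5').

Answer: 24

Derivation:
Step 1: insert 24 -> lo=[24] (size 1, max 24) hi=[] (size 0) -> median=24
Step 2: insert 32 -> lo=[24] (size 1, max 24) hi=[32] (size 1, min 32) -> median=28
Step 3: insert 2 -> lo=[2, 24] (size 2, max 24) hi=[32] (size 1, min 32) -> median=24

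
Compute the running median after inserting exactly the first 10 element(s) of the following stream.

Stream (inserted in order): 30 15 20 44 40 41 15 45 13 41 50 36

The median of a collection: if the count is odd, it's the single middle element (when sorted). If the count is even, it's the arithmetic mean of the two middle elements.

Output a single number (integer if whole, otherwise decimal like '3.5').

Step 1: insert 30 -> lo=[30] (size 1, max 30) hi=[] (size 0) -> median=30
Step 2: insert 15 -> lo=[15] (size 1, max 15) hi=[30] (size 1, min 30) -> median=22.5
Step 3: insert 20 -> lo=[15, 20] (size 2, max 20) hi=[30] (size 1, min 30) -> median=20
Step 4: insert 44 -> lo=[15, 20] (size 2, max 20) hi=[30, 44] (size 2, min 30) -> median=25
Step 5: insert 40 -> lo=[15, 20, 30] (size 3, max 30) hi=[40, 44] (size 2, min 40) -> median=30
Step 6: insert 41 -> lo=[15, 20, 30] (size 3, max 30) hi=[40, 41, 44] (size 3, min 40) -> median=35
Step 7: insert 15 -> lo=[15, 15, 20, 30] (size 4, max 30) hi=[40, 41, 44] (size 3, min 40) -> median=30
Step 8: insert 45 -> lo=[15, 15, 20, 30] (size 4, max 30) hi=[40, 41, 44, 45] (size 4, min 40) -> median=35
Step 9: insert 13 -> lo=[13, 15, 15, 20, 30] (size 5, max 30) hi=[40, 41, 44, 45] (size 4, min 40) -> median=30
Step 10: insert 41 -> lo=[13, 15, 15, 20, 30] (size 5, max 30) hi=[40, 41, 41, 44, 45] (size 5, min 40) -> median=35

Answer: 35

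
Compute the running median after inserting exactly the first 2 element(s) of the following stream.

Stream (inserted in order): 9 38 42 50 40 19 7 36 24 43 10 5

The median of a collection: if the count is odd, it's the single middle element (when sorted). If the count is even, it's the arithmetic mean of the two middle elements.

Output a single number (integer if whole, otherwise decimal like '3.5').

Answer: 23.5

Derivation:
Step 1: insert 9 -> lo=[9] (size 1, max 9) hi=[] (size 0) -> median=9
Step 2: insert 38 -> lo=[9] (size 1, max 9) hi=[38] (size 1, min 38) -> median=23.5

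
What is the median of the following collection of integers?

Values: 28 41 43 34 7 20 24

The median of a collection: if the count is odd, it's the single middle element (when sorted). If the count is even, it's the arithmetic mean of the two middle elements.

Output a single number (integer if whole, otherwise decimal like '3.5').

Answer: 28

Derivation:
Step 1: insert 28 -> lo=[28] (size 1, max 28) hi=[] (size 0) -> median=28
Step 2: insert 41 -> lo=[28] (size 1, max 28) hi=[41] (size 1, min 41) -> median=34.5
Step 3: insert 43 -> lo=[28, 41] (size 2, max 41) hi=[43] (size 1, min 43) -> median=41
Step 4: insert 34 -> lo=[28, 34] (size 2, max 34) hi=[41, 43] (size 2, min 41) -> median=37.5
Step 5: insert 7 -> lo=[7, 28, 34] (size 3, max 34) hi=[41, 43] (size 2, min 41) -> median=34
Step 6: insert 20 -> lo=[7, 20, 28] (size 3, max 28) hi=[34, 41, 43] (size 3, min 34) -> median=31
Step 7: insert 24 -> lo=[7, 20, 24, 28] (size 4, max 28) hi=[34, 41, 43] (size 3, min 34) -> median=28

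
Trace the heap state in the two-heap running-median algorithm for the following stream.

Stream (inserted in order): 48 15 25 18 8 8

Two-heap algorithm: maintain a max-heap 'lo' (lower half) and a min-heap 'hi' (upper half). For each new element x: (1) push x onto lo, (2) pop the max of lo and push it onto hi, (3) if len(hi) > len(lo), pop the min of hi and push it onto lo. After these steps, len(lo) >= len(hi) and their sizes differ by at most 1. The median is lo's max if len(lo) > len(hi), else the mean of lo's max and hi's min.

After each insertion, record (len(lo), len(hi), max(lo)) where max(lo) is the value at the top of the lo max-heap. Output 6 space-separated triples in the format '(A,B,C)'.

Answer: (1,0,48) (1,1,15) (2,1,25) (2,2,18) (3,2,18) (3,3,15)

Derivation:
Step 1: insert 48 -> lo=[48] hi=[] -> (len(lo)=1, len(hi)=0, max(lo)=48)
Step 2: insert 15 -> lo=[15] hi=[48] -> (len(lo)=1, len(hi)=1, max(lo)=15)
Step 3: insert 25 -> lo=[15, 25] hi=[48] -> (len(lo)=2, len(hi)=1, max(lo)=25)
Step 4: insert 18 -> lo=[15, 18] hi=[25, 48] -> (len(lo)=2, len(hi)=2, max(lo)=18)
Step 5: insert 8 -> lo=[8, 15, 18] hi=[25, 48] -> (len(lo)=3, len(hi)=2, max(lo)=18)
Step 6: insert 8 -> lo=[8, 8, 15] hi=[18, 25, 48] -> (len(lo)=3, len(hi)=3, max(lo)=15)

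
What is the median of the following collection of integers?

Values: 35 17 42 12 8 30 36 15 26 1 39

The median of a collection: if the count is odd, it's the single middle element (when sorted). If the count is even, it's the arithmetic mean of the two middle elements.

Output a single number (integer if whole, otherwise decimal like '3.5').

Step 1: insert 35 -> lo=[35] (size 1, max 35) hi=[] (size 0) -> median=35
Step 2: insert 17 -> lo=[17] (size 1, max 17) hi=[35] (size 1, min 35) -> median=26
Step 3: insert 42 -> lo=[17, 35] (size 2, max 35) hi=[42] (size 1, min 42) -> median=35
Step 4: insert 12 -> lo=[12, 17] (size 2, max 17) hi=[35, 42] (size 2, min 35) -> median=26
Step 5: insert 8 -> lo=[8, 12, 17] (size 3, max 17) hi=[35, 42] (size 2, min 35) -> median=17
Step 6: insert 30 -> lo=[8, 12, 17] (size 3, max 17) hi=[30, 35, 42] (size 3, min 30) -> median=23.5
Step 7: insert 36 -> lo=[8, 12, 17, 30] (size 4, max 30) hi=[35, 36, 42] (size 3, min 35) -> median=30
Step 8: insert 15 -> lo=[8, 12, 15, 17] (size 4, max 17) hi=[30, 35, 36, 42] (size 4, min 30) -> median=23.5
Step 9: insert 26 -> lo=[8, 12, 15, 17, 26] (size 5, max 26) hi=[30, 35, 36, 42] (size 4, min 30) -> median=26
Step 10: insert 1 -> lo=[1, 8, 12, 15, 17] (size 5, max 17) hi=[26, 30, 35, 36, 42] (size 5, min 26) -> median=21.5
Step 11: insert 39 -> lo=[1, 8, 12, 15, 17, 26] (size 6, max 26) hi=[30, 35, 36, 39, 42] (size 5, min 30) -> median=26

Answer: 26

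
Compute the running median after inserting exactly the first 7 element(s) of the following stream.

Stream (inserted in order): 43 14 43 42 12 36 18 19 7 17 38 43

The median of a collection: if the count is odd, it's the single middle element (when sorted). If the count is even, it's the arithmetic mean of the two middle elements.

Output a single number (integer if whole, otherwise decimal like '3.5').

Answer: 36

Derivation:
Step 1: insert 43 -> lo=[43] (size 1, max 43) hi=[] (size 0) -> median=43
Step 2: insert 14 -> lo=[14] (size 1, max 14) hi=[43] (size 1, min 43) -> median=28.5
Step 3: insert 43 -> lo=[14, 43] (size 2, max 43) hi=[43] (size 1, min 43) -> median=43
Step 4: insert 42 -> lo=[14, 42] (size 2, max 42) hi=[43, 43] (size 2, min 43) -> median=42.5
Step 5: insert 12 -> lo=[12, 14, 42] (size 3, max 42) hi=[43, 43] (size 2, min 43) -> median=42
Step 6: insert 36 -> lo=[12, 14, 36] (size 3, max 36) hi=[42, 43, 43] (size 3, min 42) -> median=39
Step 7: insert 18 -> lo=[12, 14, 18, 36] (size 4, max 36) hi=[42, 43, 43] (size 3, min 42) -> median=36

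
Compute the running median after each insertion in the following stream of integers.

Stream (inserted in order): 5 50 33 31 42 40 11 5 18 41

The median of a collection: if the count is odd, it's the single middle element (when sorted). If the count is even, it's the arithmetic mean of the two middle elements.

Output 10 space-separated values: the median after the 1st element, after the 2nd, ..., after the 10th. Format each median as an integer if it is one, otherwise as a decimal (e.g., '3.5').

Answer: 5 27.5 33 32 33 36.5 33 32 31 32

Derivation:
Step 1: insert 5 -> lo=[5] (size 1, max 5) hi=[] (size 0) -> median=5
Step 2: insert 50 -> lo=[5] (size 1, max 5) hi=[50] (size 1, min 50) -> median=27.5
Step 3: insert 33 -> lo=[5, 33] (size 2, max 33) hi=[50] (size 1, min 50) -> median=33
Step 4: insert 31 -> lo=[5, 31] (size 2, max 31) hi=[33, 50] (size 2, min 33) -> median=32
Step 5: insert 42 -> lo=[5, 31, 33] (size 3, max 33) hi=[42, 50] (size 2, min 42) -> median=33
Step 6: insert 40 -> lo=[5, 31, 33] (size 3, max 33) hi=[40, 42, 50] (size 3, min 40) -> median=36.5
Step 7: insert 11 -> lo=[5, 11, 31, 33] (size 4, max 33) hi=[40, 42, 50] (size 3, min 40) -> median=33
Step 8: insert 5 -> lo=[5, 5, 11, 31] (size 4, max 31) hi=[33, 40, 42, 50] (size 4, min 33) -> median=32
Step 9: insert 18 -> lo=[5, 5, 11, 18, 31] (size 5, max 31) hi=[33, 40, 42, 50] (size 4, min 33) -> median=31
Step 10: insert 41 -> lo=[5, 5, 11, 18, 31] (size 5, max 31) hi=[33, 40, 41, 42, 50] (size 5, min 33) -> median=32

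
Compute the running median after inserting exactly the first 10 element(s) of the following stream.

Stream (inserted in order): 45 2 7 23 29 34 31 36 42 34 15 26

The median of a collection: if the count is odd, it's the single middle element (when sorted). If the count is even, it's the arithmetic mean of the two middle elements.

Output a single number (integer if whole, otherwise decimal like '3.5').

Answer: 32.5

Derivation:
Step 1: insert 45 -> lo=[45] (size 1, max 45) hi=[] (size 0) -> median=45
Step 2: insert 2 -> lo=[2] (size 1, max 2) hi=[45] (size 1, min 45) -> median=23.5
Step 3: insert 7 -> lo=[2, 7] (size 2, max 7) hi=[45] (size 1, min 45) -> median=7
Step 4: insert 23 -> lo=[2, 7] (size 2, max 7) hi=[23, 45] (size 2, min 23) -> median=15
Step 5: insert 29 -> lo=[2, 7, 23] (size 3, max 23) hi=[29, 45] (size 2, min 29) -> median=23
Step 6: insert 34 -> lo=[2, 7, 23] (size 3, max 23) hi=[29, 34, 45] (size 3, min 29) -> median=26
Step 7: insert 31 -> lo=[2, 7, 23, 29] (size 4, max 29) hi=[31, 34, 45] (size 3, min 31) -> median=29
Step 8: insert 36 -> lo=[2, 7, 23, 29] (size 4, max 29) hi=[31, 34, 36, 45] (size 4, min 31) -> median=30
Step 9: insert 42 -> lo=[2, 7, 23, 29, 31] (size 5, max 31) hi=[34, 36, 42, 45] (size 4, min 34) -> median=31
Step 10: insert 34 -> lo=[2, 7, 23, 29, 31] (size 5, max 31) hi=[34, 34, 36, 42, 45] (size 5, min 34) -> median=32.5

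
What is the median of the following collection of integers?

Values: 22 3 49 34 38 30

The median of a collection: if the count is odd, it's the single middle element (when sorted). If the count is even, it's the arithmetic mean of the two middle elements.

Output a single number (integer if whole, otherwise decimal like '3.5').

Answer: 32

Derivation:
Step 1: insert 22 -> lo=[22] (size 1, max 22) hi=[] (size 0) -> median=22
Step 2: insert 3 -> lo=[3] (size 1, max 3) hi=[22] (size 1, min 22) -> median=12.5
Step 3: insert 49 -> lo=[3, 22] (size 2, max 22) hi=[49] (size 1, min 49) -> median=22
Step 4: insert 34 -> lo=[3, 22] (size 2, max 22) hi=[34, 49] (size 2, min 34) -> median=28
Step 5: insert 38 -> lo=[3, 22, 34] (size 3, max 34) hi=[38, 49] (size 2, min 38) -> median=34
Step 6: insert 30 -> lo=[3, 22, 30] (size 3, max 30) hi=[34, 38, 49] (size 3, min 34) -> median=32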